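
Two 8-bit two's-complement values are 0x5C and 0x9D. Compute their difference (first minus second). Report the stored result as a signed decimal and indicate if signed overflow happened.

-65; overflow

0x5C = 01011100 = 92 (signed)
0x9D = 10011101 = -99 (signed)
Subtract via negate-and-add: invert 10011101 + 1 = 01100011 (i.e. 99).
  01011100
+ 01100011
= 10111111
Result 10111111: MSB = 1 → 191 − 256 = -65.
Both addends (after negating the subtrahend) are non-negative but the stored result is negative: signed overflow. The true value 92 − (-99) = 191 lies outside [-128, 127].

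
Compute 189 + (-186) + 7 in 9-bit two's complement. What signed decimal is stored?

10

189 + (-186) = 3 (000000011)
3 + 7 = 10 (000001010)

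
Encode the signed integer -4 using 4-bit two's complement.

1100

|-4| = 4 = 0100 in 4 bits.
Invert the bits: 1011. Add 1: 1100.
Check: 1100 reads as 12 − 16 = -4.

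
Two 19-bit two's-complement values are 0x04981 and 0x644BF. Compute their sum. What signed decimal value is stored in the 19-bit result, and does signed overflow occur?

-94656; no overflow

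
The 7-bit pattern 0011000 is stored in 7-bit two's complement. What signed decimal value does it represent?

MSB is 0, so the value is non-negative: 0011000 = 24.

24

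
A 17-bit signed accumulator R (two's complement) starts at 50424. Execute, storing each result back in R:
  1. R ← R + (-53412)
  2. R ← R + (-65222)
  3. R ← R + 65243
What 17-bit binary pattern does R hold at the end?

11111010001101001

Start: R = 50424 = 01100010011111000.
R = 50424 + (-53412) = -2988 = 11111010001010100
R = -2988 + (-65222) = -68210; wraps to 62862 = 01111010110001110
R = 62862 + 65243 = 128105; wraps to -2967 = 11111010001101001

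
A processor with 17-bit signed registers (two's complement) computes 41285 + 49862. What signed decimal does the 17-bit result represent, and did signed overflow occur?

41285 → 01010000101000101
49862 → 01100001011000110
  01010000101000101
+ 01100001011000110
= 10110010000001011
Result 10110010000001011: MSB = 1 → 91147 − 131072 = -39925.
Both addends are non-negative but the stored result is negative: signed overflow. The true value 41285 + 49862 = 91147 lies outside [-65536, 65535].

-39925; overflow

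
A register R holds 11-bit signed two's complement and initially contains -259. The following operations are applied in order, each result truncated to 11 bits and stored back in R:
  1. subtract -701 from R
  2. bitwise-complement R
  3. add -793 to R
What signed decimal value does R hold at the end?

812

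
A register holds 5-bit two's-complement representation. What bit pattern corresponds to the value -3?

11101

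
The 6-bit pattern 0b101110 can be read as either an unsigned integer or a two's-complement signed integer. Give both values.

Unsigned: 101110 = 46.
Signed: MSB=1 → 46 − 64 = -18.

unsigned = 46, signed = -18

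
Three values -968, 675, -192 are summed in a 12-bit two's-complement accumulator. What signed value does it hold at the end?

-968 + 675 = -293 (111011011011)
-293 + (-192) = -485 (111000011011)

-485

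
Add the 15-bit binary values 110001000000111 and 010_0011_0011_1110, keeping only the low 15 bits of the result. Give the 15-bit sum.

000010101000101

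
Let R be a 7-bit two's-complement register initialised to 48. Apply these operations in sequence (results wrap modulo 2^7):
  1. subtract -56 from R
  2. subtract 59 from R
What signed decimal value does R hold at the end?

45

Start: R = 48 = 0110000.
R = 48 − (-56) = 104; wraps to -24 = 1101000
R = -24 − 59 = -83; wraps to 45 = 0101101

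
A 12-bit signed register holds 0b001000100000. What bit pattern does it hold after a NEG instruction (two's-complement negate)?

110111100000

Invert: 110111011111. Add 1: 110111100000.
Check: 001000100000 = 544, 110111100000 = -544.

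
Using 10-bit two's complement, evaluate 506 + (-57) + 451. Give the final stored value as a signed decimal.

-124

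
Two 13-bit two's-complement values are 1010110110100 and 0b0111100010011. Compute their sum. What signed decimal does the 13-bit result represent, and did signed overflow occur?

1223; no overflow

1010110110100 = -2636 (signed)
0b0111100010011 → 0111100010011 = 3859 (signed)
  1010110110100
+ 0111100010011
= 0010011000111  (discard carry-out 1)
Result 0010011000111: MSB = 0 → value 1223.
Addends have opposite signs, so signed overflow cannot occur.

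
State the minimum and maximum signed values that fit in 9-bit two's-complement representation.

min = -256, max = 255

Minimum: −2^8 = -256.
Maximum: 2^8 − 1 = 255.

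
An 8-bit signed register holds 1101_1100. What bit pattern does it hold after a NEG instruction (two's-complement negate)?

00100100

Invert: 00100011. Add 1: 00100100.
Check: 11011100 = -36, 00100100 = 36.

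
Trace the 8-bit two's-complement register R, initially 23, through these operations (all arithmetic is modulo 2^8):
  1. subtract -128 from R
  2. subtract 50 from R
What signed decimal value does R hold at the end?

Start: R = 23 = 00010111.
R = 23 − (-128) = 151; wraps to -105 = 10010111
R = -105 − 50 = -155; wraps to 101 = 01100101

101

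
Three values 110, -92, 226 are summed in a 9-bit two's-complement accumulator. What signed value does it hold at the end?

110 + (-92) = 18 (000010010)
18 + 226 = 244 (011110100)

244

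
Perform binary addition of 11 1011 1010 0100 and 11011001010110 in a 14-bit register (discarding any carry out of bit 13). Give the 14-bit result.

  11101110100100
+ 11011001010110
= 11000111111010  (discard carry-out 1)

11000111111010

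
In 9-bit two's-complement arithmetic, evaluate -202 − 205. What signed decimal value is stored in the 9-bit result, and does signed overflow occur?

-202 → 100110110
205 → 011001101
Subtract via negate-and-add: invert 011001101 + 1 = 100110011 (i.e. -205).
  100110110
+ 100110011
= 001101001  (discard carry-out 1)
Result 001101001: MSB = 0 → value 105.
Both addends (after negating the subtrahend) are negative but the stored result is non-negative: signed overflow. The true value -202 − 205 = -407 lies outside [-256, 255].

105; overflow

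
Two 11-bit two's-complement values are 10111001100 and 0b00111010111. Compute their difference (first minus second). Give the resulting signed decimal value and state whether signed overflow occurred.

10111001100 = -564 (signed)
0b00111010111 → 00111010111 = 471 (signed)
Subtract via negate-and-add: invert 00111010111 + 1 = 11000101001 (i.e. -471).
  10111001100
+ 11000101001
= 01111110101  (discard carry-out 1)
Result 01111110101: MSB = 0 → value 1013.
Both addends (after negating the subtrahend) are negative but the stored result is non-negative: signed overflow. The true value -564 − 471 = -1035 lies outside [-1024, 1023].

1013; overflow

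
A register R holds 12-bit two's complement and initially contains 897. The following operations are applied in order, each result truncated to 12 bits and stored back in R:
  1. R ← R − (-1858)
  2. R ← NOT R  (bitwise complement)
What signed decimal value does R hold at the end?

Start: R = 897 = 001110000001.
R = 897 − (-1858) = 2755; wraps to -1341 = 101011000011
R = NOT 101011000011 = 010100111100 = 1340

1340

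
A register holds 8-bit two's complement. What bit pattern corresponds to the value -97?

10011111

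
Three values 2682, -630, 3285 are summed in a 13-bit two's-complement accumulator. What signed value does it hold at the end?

2682 + (-630) = 2052 (0100000000100)
2052 + 3285 = 5337 → wraps to -2855 (1010011011001)

-2855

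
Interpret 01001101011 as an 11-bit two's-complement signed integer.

619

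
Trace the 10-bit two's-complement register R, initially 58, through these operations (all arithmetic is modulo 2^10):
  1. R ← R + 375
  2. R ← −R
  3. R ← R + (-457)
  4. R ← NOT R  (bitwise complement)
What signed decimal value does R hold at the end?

-135

Start: R = 58 = 0000111010.
R = 58 + 375 = 433 = 0110110001
R = −(433) = -433 = 1001001111
R = -433 + (-457) = -890; wraps to 134 = 0010000110
R = NOT 0010000110 = 1101111001 = -135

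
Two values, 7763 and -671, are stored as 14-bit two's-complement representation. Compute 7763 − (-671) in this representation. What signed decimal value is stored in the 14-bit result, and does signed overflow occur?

-7950; overflow

7763 → 01111001010011
-671 → 11110101100001
Subtract via negate-and-add: invert 11110101100001 + 1 = 00001010011111 (i.e. 671).
  01111001010011
+ 00001010011111
= 10000011110010
Result 10000011110010: MSB = 1 → 8434 − 16384 = -7950.
Both addends (after negating the subtrahend) are non-negative but the stored result is negative: signed overflow. The true value 7763 − (-671) = 8434 lies outside [-8192, 8191].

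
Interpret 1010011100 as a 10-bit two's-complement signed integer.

-356

MSB is 1, so the value is negative.
Invert: 0101100011. Add 1: 0101100100 = 356. So the value is −356.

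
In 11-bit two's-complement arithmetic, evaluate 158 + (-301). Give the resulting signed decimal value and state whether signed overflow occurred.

158 → 00010011110
-301 → 11011010011
  00010011110
+ 11011010011
= 11101110001
Result 11101110001: MSB = 1 → 1905 − 2048 = -143.
Addends have opposite signs, so signed overflow cannot occur.

-143; no overflow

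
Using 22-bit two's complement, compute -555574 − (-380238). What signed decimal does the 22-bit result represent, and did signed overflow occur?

-555574 → 1101111000010111001010
-380238 → 1110100011001010110010
Subtract via negate-and-add: invert 1110100011001010110010 + 1 = 0001011100110101001110 (i.e. 380238).
  1101111000010111001010
+ 0001011100110101001110
= 1111010101001100011000
Result 1111010101001100011000: MSB = 1 → 4018968 − 4194304 = -175336.
Addends (after negating the subtrahend) have opposite signs, so signed overflow cannot occur.

-175336; no overflow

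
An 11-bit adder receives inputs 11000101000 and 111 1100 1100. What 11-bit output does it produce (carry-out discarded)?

  11000101000
+ 11111001100
= 10111110100  (discard carry-out 1)

10111110100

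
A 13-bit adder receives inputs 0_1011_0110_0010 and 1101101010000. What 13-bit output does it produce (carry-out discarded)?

0011010110010

  0101101100010
+ 1101101010000
= 0011010110010  (discard carry-out 1)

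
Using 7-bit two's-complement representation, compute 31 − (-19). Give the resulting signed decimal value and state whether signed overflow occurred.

31 → 0011111
-19 → 1101101
Subtract via negate-and-add: invert 1101101 + 1 = 0010011 (i.e. 19).
  0011111
+ 0010011
= 0110010
Result 0110010: MSB = 0 → value 50.
Both addends (after negating the subtrahend) are non-negative and so is the stored result: no signed overflow.

50; no overflow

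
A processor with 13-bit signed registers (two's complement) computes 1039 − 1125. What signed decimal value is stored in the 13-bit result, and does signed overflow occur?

1039 → 0010000001111
1125 → 0010001100101
Subtract via negate-and-add: invert 0010001100101 + 1 = 1101110011011 (i.e. -1125).
  0010000001111
+ 1101110011011
= 1111110101010
Result 1111110101010: MSB = 1 → 8106 − 8192 = -86.
Addends (after negating the subtrahend) have opposite signs, so signed overflow cannot occur.

-86; no overflow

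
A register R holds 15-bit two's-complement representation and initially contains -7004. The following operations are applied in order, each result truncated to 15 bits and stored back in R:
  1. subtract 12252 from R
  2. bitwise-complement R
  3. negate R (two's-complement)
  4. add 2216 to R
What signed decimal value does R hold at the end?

15729

Start: R = -7004 = 110010010100100.
R = -7004 − 12252 = -19256; wraps to 13512 = 011010011001000
R = NOT 011010011001000 = 100101100110111 = -13513
R = −(-13513) = 13513 = 011010011001001
R = 13513 + 2216 = 15729 = 011110101110001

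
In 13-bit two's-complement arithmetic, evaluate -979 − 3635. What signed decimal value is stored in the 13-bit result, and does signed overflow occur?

3578; overflow

-979 → 1110000101101
3635 → 0111000110011
Subtract via negate-and-add: invert 0111000110011 + 1 = 1000111001101 (i.e. -3635).
  1110000101101
+ 1000111001101
= 0110111111010  (discard carry-out 1)
Result 0110111111010: MSB = 0 → value 3578.
Both addends (after negating the subtrahend) are negative but the stored result is non-negative: signed overflow. The true value -979 − 3635 = -4614 lies outside [-4096, 4095].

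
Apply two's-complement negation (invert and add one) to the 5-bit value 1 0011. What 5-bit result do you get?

01101

Invert: 01100. Add 1: 01101.
Check: 10011 = -13, 01101 = 13.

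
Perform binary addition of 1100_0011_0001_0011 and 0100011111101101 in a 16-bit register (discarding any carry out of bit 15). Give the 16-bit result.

0000101100000000

  1100001100010011
+ 0100011111101101
= 0000101100000000  (discard carry-out 1)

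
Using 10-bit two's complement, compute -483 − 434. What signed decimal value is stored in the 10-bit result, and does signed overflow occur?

107; overflow

-483 → 1000011101
434 → 0110110010
Subtract via negate-and-add: invert 0110110010 + 1 = 1001001110 (i.e. -434).
  1000011101
+ 1001001110
= 0001101011  (discard carry-out 1)
Result 0001101011: MSB = 0 → value 107.
Both addends (after negating the subtrahend) are negative but the stored result is non-negative: signed overflow. The true value -483 − 434 = -917 lies outside [-512, 511].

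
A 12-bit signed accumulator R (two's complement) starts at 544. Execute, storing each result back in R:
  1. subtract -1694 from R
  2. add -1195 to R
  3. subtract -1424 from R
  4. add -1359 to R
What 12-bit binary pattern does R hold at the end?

Start: R = 544 = 001000100000.
R = 544 − (-1694) = 2238; wraps to -1858 = 100010111110
R = -1858 + (-1195) = -3053; wraps to 1043 = 010000010011
R = 1043 − (-1424) = 2467; wraps to -1629 = 100110100011
R = -1629 + (-1359) = -2988; wraps to 1108 = 010001010100

010001010100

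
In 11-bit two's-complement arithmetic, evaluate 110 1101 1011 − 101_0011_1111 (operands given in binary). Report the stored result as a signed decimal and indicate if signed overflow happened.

412; no overflow

110 1101 1011 → 11011011011 = -293 (signed)
101_0011_1111 → 10100111111 = -705 (signed)
Subtract via negate-and-add: invert 10100111111 + 1 = 01011000001 (i.e. 705).
  11011011011
+ 01011000001
= 00110011100  (discard carry-out 1)
Result 00110011100: MSB = 0 → value 412.
Addends (after negating the subtrahend) have opposite signs, so signed overflow cannot occur.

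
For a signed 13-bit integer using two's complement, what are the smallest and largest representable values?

min = -4096, max = 4095

Minimum: −2^12 = -4096.
Maximum: 2^12 − 1 = 4095.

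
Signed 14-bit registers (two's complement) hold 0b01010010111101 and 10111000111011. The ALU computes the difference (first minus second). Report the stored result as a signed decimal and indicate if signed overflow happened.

0b01010010111101 → 01010010111101 = 5309 (signed)
10111000111011 = -4549 (signed)
Subtract via negate-and-add: invert 10111000111011 + 1 = 01000111000101 (i.e. 4549).
  01010010111101
+ 01000111000101
= 10011010000010
Result 10011010000010: MSB = 1 → 9858 − 16384 = -6526.
Both addends (after negating the subtrahend) are non-negative but the stored result is negative: signed overflow. The true value 5309 − (-4549) = 9858 lies outside [-8192, 8191].

-6526; overflow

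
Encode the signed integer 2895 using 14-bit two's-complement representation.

00101101001111

2895 is non-negative, so write it directly in 14 bits: 00101101001111.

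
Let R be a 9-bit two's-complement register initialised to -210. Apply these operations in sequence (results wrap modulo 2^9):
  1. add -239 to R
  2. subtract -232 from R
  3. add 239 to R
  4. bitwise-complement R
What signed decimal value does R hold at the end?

Start: R = -210 = 100101110.
R = -210 + (-239) = -449; wraps to 63 = 000111111
R = 63 − (-232) = 295; wraps to -217 = 100100111
R = -217 + 239 = 22 = 000010110
R = NOT 000010110 = 111101001 = -23

-23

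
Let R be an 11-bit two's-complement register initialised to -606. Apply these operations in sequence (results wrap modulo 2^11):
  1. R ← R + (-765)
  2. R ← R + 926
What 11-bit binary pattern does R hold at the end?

Start: R = -606 = 10110100010.
R = -606 + (-765) = -1371; wraps to 677 = 01010100101
R = 677 + 926 = 1603; wraps to -445 = 11001000011

11001000011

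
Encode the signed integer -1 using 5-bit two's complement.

11111

|-1| = 1 = 00001 in 5 bits.
Invert the bits: 11110. Add 1: 11111.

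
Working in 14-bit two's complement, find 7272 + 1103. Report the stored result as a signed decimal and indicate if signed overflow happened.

7272 → 01110001101000
1103 → 00010001001111
  01110001101000
+ 00010001001111
= 10000010110111
Result 10000010110111: MSB = 1 → 8375 − 16384 = -8009.
Both addends are non-negative but the stored result is negative: signed overflow. The true value 7272 + 1103 = 8375 lies outside [-8192, 8191].

-8009; overflow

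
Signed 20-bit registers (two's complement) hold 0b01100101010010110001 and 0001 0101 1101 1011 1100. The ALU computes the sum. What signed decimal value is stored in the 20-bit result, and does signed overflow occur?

504429; no overflow

0b01100101010010110001 → 01100101010010110001 = 414897 (signed)
0001 0101 1101 1011 1100 → 00010101110110111100 = 89532 (signed)
  01100101010010110001
+ 00010101110110111100
= 01111011001001101101
Result 01111011001001101101: MSB = 0 → value 504429.
Both addends are non-negative and so is the stored result: no signed overflow.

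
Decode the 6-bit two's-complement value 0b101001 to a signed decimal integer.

-23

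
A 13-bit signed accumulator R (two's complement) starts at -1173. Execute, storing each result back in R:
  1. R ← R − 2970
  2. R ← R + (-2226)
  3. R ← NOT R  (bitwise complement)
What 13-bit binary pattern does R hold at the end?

1100011100000

Start: R = -1173 = 1101101101011.
R = -1173 − 2970 = -4143; wraps to 4049 = 0111111010001
R = 4049 + (-2226) = 1823 = 0011100011111
R = NOT 0011100011111 = 1100011100000 = -1824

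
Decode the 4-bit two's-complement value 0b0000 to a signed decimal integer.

0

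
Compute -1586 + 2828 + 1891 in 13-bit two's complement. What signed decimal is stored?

3133

-1586 + 2828 = 1242 (0010011011010)
1242 + 1891 = 3133 (0110000111101)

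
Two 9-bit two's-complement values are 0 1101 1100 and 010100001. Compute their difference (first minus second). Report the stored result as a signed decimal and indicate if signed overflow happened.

59; no overflow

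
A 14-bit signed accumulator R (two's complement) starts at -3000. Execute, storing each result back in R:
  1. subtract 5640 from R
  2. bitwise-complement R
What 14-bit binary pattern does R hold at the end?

Start: R = -3000 = 11010001001000.
R = -3000 − 5640 = -8640; wraps to 7744 = 01111001000000
R = NOT 01111001000000 = 10000110111111 = -7745

10000110111111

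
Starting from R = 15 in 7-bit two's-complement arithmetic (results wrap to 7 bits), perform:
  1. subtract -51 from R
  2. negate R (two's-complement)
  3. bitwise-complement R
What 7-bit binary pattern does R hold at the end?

1000001

Start: R = 15 = 0001111.
R = 15 − (-51) = 66; wraps to -62 = 1000010
R = −(-62) = 62 = 0111110
R = NOT 0111110 = 1000001 = -63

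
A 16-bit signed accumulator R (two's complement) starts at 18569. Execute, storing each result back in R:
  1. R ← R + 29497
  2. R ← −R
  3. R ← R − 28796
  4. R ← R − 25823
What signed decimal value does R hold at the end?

28387

Start: R = 18569 = 0100100010001001.
R = 18569 + 29497 = 48066; wraps to -17470 = 1011101111000010
R = −(-17470) = 17470 = 0100010000111110
R = 17470 − 28796 = -11326 = 1101001111000010
R = -11326 − 25823 = -37149; wraps to 28387 = 0110111011100011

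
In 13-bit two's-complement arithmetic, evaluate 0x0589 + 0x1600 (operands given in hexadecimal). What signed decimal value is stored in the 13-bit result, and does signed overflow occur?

-1143; no overflow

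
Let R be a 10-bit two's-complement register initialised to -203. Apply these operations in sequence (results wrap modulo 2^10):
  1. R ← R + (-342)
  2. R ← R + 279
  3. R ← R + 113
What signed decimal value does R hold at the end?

Start: R = -203 = 1100110101.
R = -203 + (-342) = -545; wraps to 479 = 0111011111
R = 479 + 279 = 758; wraps to -266 = 1011110110
R = -266 + 113 = -153 = 1101100111

-153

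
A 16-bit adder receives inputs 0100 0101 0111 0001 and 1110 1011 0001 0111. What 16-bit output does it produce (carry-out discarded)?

0011000010001000

  0100010101110001
+ 1110101100010111
= 0011000010001000  (discard carry-out 1)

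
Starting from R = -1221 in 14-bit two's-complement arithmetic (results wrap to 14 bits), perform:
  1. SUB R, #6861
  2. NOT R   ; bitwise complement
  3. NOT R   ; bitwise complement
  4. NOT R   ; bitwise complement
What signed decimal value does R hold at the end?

Start: R = -1221 = 11101100111011.
R = -1221 − 6861 = -8082 = 10000001101110
R = NOT 10000001101110 = 01111110010001 = 8081
R = NOT 01111110010001 = 10000001101110 = -8082
R = NOT 10000001101110 = 01111110010001 = 8081

8081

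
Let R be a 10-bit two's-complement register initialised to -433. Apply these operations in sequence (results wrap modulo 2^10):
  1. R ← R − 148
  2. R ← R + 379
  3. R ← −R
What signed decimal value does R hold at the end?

Start: R = -433 = 1001001111.
R = -433 − 148 = -581; wraps to 443 = 0110111011
R = 443 + 379 = 822; wraps to -202 = 1100110110
R = −(-202) = 202 = 0011001010

202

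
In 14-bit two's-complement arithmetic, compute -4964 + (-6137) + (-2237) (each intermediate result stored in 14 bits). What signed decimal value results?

3046

-4964 + (-6137) = -11101 → wraps to 5283 (01010010100011)
5283 + (-2237) = 3046 (00101111100110)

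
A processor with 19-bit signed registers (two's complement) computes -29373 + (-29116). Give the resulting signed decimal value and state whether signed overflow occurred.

-58489; no overflow

-29373 → 1111000110101000011
-29116 → 1111000111001000100
  1111000110101000011
+ 1111000111001000100
= 1110001101110000111  (discard carry-out 1)
Result 1110001101110000111: MSB = 1 → 465799 − 524288 = -58489.
Both addends are negative and so is the stored result: no signed overflow.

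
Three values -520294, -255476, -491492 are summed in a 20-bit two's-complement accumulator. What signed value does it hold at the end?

-218686

-520294 + (-255476) = -775770 → wraps to 272806 (01000010100110100110)
272806 + (-491492) = -218686 (11001010100111000010)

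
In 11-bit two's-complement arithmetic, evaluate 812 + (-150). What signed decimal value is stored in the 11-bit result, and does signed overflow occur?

662; no overflow

812 → 01100101100
-150 → 11101101010
  01100101100
+ 11101101010
= 01010010110  (discard carry-out 1)
Result 01010010110: MSB = 0 → value 662.
Addends have opposite signs, so signed overflow cannot occur.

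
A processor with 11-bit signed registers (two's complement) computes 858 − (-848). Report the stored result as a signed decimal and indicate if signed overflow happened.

858 → 01101011010
-848 → 10010110000
Subtract via negate-and-add: invert 10010110000 + 1 = 01101010000 (i.e. 848).
  01101011010
+ 01101010000
= 11010101010
Result 11010101010: MSB = 1 → 1706 − 2048 = -342.
Both addends (after negating the subtrahend) are non-negative but the stored result is negative: signed overflow. The true value 858 − (-848) = 1706 lies outside [-1024, 1023].

-342; overflow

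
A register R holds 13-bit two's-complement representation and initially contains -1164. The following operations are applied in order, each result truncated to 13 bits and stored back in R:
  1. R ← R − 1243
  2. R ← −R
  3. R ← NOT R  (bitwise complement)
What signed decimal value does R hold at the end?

-2408

Start: R = -1164 = 1101101110100.
R = -1164 − 1243 = -2407 = 1011010011001
R = −(-2407) = 2407 = 0100101100111
R = NOT 0100101100111 = 1011010011000 = -2408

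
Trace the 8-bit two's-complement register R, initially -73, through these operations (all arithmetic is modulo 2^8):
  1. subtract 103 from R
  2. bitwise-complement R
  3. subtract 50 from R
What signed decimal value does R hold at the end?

125

Start: R = -73 = 10110111.
R = -73 − 103 = -176; wraps to 80 = 01010000
R = NOT 01010000 = 10101111 = -81
R = -81 − 50 = -131; wraps to 125 = 01111101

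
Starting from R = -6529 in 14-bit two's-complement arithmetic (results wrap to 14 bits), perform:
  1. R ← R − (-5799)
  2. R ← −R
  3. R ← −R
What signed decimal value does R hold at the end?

-730

Start: R = -6529 = 10011001111111.
R = -6529 − (-5799) = -730 = 11110100100110
R = −(-730) = 730 = 00001011011010
R = −(730) = -730 = 11110100100110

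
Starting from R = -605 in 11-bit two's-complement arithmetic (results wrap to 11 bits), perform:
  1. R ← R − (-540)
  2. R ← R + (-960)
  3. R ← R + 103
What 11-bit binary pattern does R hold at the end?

Start: R = -605 = 10110100011.
R = -605 − (-540) = -65 = 11110111111
R = -65 + (-960) = -1025; wraps to 1023 = 01111111111
R = 1023 + 103 = 1126; wraps to -922 = 10001100110

10001100110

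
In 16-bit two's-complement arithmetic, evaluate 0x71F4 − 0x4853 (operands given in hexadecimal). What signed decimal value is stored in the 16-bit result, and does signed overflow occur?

10657; no overflow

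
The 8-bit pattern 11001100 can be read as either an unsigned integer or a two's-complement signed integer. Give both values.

Unsigned: 11001100 = 204.
Signed: MSB=1 → 204 − 256 = -52.

unsigned = 204, signed = -52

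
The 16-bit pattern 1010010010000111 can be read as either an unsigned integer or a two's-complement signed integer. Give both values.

Unsigned: 1010010010000111 = 42119.
Signed: MSB=1 → 42119 − 65536 = -23417.

unsigned = 42119, signed = -23417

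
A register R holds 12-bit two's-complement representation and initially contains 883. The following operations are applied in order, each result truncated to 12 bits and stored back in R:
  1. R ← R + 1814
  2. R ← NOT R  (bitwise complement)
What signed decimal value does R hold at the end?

1398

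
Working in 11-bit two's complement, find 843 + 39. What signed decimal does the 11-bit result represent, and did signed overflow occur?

843 → 01101001011
39 → 00000100111
  01101001011
+ 00000100111
= 01101110010
Result 01101110010: MSB = 0 → value 882.
Both addends are non-negative and so is the stored result: no signed overflow.

882; no overflow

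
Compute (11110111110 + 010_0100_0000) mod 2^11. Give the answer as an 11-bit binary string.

  11110111110
+ 01001000000
= 00111111110  (discard carry-out 1)

00111111110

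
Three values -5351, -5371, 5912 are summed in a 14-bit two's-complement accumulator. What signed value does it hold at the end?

-5351 + (-5371) = -10722 → wraps to 5662 (01011000011110)
5662 + 5912 = 11574 → wraps to -4810 (10110100110110)

-4810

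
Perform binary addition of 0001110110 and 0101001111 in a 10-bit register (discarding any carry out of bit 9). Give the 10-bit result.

0111000101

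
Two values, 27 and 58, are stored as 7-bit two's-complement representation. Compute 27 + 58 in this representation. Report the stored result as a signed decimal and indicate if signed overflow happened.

-43; overflow

27 → 0011011
58 → 0111010
  0011011
+ 0111010
= 1010101
Result 1010101: MSB = 1 → 85 − 128 = -43.
Both addends are non-negative but the stored result is negative: signed overflow. The true value 27 + 58 = 85 lies outside [-64, 63].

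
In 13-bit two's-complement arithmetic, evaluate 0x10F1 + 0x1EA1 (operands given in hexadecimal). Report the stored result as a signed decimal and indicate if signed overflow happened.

0x10F1 = 1000011110001 = -3855 (signed)
0x1EA1 = 1111010100001 = -351 (signed)
  1000011110001
+ 1111010100001
= 0111110010010  (discard carry-out 1)
Result 0111110010010: MSB = 0 → value 3986.
Both addends are negative but the stored result is non-negative: signed overflow. The true value -3855 + (-351) = -4206 lies outside [-4096, 4095].

3986; overflow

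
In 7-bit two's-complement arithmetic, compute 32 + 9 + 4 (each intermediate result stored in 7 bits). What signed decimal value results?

32 + 9 = 41 (0101001)
41 + 4 = 45 (0101101)

45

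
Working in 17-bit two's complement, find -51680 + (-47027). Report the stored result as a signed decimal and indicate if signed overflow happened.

-51680 → 10011011000100000
-47027 → 10100100001001101
  10011011000100000
+ 10100100001001101
= 00111111001101101  (discard carry-out 1)
Result 00111111001101101: MSB = 0 → value 32365.
Both addends are negative but the stored result is non-negative: signed overflow. The true value -51680 + (-47027) = -98707 lies outside [-65536, 65535].

32365; overflow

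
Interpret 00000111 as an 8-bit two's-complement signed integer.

7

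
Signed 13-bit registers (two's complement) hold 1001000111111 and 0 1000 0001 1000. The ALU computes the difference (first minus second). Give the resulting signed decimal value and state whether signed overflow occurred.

1001000111111 = -3521 (signed)
0 1000 0001 1000 → 0100000011000 = 2072 (signed)
Subtract via negate-and-add: invert 0100000011000 + 1 = 1011111101000 (i.e. -2072).
  1001000111111
+ 1011111101000
= 0101000100111  (discard carry-out 1)
Result 0101000100111: MSB = 0 → value 2599.
Both addends (after negating the subtrahend) are negative but the stored result is non-negative: signed overflow. The true value -3521 − 2072 = -5593 lies outside [-4096, 4095].

2599; overflow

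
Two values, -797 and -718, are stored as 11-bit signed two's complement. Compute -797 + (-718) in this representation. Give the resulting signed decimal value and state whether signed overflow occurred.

533; overflow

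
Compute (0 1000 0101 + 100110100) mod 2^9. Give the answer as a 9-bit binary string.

110111001

  010000101
+ 100110100
= 110111001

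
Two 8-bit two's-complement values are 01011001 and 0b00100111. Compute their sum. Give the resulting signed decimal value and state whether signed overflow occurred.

-128; overflow

01011001 = 89 (signed)
0b00100111 → 00100111 = 39 (signed)
  01011001
+ 00100111
= 10000000
Result 10000000: MSB = 1 → 128 − 256 = -128.
Both addends are non-negative but the stored result is negative: signed overflow. The true value 89 + 39 = 128 lies outside [-128, 127].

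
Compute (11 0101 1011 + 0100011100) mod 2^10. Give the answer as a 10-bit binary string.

0001110111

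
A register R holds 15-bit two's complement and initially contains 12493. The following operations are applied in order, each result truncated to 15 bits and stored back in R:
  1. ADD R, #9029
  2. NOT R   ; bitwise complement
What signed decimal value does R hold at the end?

Start: R = 12493 = 011000011001101.
R = 12493 + 9029 = 21522; wraps to -11246 = 101010000010010
R = NOT 101010000010010 = 010101111101101 = 11245

11245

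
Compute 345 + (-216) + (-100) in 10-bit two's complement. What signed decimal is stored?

29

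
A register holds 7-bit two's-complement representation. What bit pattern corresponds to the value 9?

0001001

9 is non-negative, so write it directly in 7 bits: 0001001.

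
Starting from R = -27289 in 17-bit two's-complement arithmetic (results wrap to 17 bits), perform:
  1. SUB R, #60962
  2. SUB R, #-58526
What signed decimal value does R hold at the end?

Start: R = -27289 = 11001010101100111.
R = -27289 − 60962 = -88251; wraps to 42821 = 01010011101000101
R = 42821 − (-58526) = 101347; wraps to -29725 = 11000101111100011

-29725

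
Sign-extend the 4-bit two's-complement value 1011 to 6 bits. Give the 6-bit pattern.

111011

MSB of 1011 is 1; replicate it into the new high bits.
11|1011 → 111011 (still -5).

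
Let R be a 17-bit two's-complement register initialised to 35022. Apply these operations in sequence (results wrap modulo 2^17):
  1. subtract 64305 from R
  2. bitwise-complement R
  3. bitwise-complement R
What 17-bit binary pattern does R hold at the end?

Start: R = 35022 = 01000100011001110.
R = 35022 − 64305 = -29283 = 11000110110011101
R = NOT 11000110110011101 = 00111001001100010 = 29282
R = NOT 00111001001100010 = 11000110110011101 = -29283

11000110110011101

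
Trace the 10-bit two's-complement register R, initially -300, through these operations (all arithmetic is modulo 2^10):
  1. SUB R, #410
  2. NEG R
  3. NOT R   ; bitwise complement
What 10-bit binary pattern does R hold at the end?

Start: R = -300 = 1011010100.
R = -300 − 410 = -710; wraps to 314 = 0100111010
R = −(314) = -314 = 1011000110
R = NOT 1011000110 = 0100111001 = 313

0100111001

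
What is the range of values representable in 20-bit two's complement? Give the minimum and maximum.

Minimum: −2^19 = -524288.
Maximum: 2^19 − 1 = 524287.

min = -524288, max = 524287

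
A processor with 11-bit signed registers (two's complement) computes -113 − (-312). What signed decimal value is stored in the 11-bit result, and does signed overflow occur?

199; no overflow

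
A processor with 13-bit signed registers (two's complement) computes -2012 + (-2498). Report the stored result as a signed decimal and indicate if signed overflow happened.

3682; overflow

-2012 → 1100000100100
-2498 → 1011000111110
  1100000100100
+ 1011000111110
= 0111001100010  (discard carry-out 1)
Result 0111001100010: MSB = 0 → value 3682.
Both addends are negative but the stored result is non-negative: signed overflow. The true value -2012 + (-2498) = -4510 lies outside [-4096, 4095].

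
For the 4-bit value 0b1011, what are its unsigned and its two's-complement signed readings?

unsigned = 11, signed = -5

Unsigned: 1011 = 11.
Signed: MSB=1 → 11 − 16 = -5.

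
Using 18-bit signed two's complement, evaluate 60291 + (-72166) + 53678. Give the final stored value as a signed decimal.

41803

60291 + (-72166) = -11875 (111101000110011101)
-11875 + 53678 = 41803 (001010001101001011)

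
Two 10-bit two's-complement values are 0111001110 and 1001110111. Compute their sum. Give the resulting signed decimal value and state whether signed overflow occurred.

69; no overflow

0111001110 = 462 (signed)
1001110111 = -393 (signed)
  0111001110
+ 1001110111
= 0001000101  (discard carry-out 1)
Result 0001000101: MSB = 0 → value 69.
Addends have opposite signs, so signed overflow cannot occur.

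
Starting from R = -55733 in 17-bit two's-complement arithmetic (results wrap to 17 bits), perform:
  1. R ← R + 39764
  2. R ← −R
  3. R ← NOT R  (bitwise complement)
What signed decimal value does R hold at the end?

-15970

Start: R = -55733 = 10010011001001011.
R = -55733 + 39764 = -15969 = 11100000110011111
R = −(-15969) = 15969 = 00011111001100001
R = NOT 00011111001100001 = 11100000110011110 = -15970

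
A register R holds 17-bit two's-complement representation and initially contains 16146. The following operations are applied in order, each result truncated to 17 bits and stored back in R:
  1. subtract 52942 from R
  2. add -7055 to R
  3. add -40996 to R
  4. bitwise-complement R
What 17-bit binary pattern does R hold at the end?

10100101101101110

Start: R = 16146 = 00011111100010010.
R = 16146 − 52942 = -36796 = 10111000001000100
R = -36796 + (-7055) = -43851 = 10101010010110101
R = -43851 + (-40996) = -84847; wraps to 46225 = 01011010010010001
R = NOT 01011010010010001 = 10100101101101110 = -46226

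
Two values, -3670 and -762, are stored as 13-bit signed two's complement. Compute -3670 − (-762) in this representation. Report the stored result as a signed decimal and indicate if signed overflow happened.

-2908; no overflow

-3670 → 1000110101010
-762 → 1110100000110
Subtract via negate-and-add: invert 1110100000110 + 1 = 0001011111010 (i.e. 762).
  1000110101010
+ 0001011111010
= 1010010100100
Result 1010010100100: MSB = 1 → 5284 − 8192 = -2908.
Addends (after negating the subtrahend) have opposite signs, so signed overflow cannot occur.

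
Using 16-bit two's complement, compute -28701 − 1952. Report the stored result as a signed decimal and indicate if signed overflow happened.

-28701 → 1000111111100011
1952 → 0000011110100000
Subtract via negate-and-add: invert 0000011110100000 + 1 = 1111100001100000 (i.e. -1952).
  1000111111100011
+ 1111100001100000
= 1000100001000011  (discard carry-out 1)
Result 1000100001000011: MSB = 1 → 34883 − 65536 = -30653.
Both addends (after negating the subtrahend) are negative and so is the stored result: no signed overflow.

-30653; no overflow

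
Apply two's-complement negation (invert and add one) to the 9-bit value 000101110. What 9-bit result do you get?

Invert: 111010001. Add 1: 111010010.
Check: 000101110 = 46, 111010010 = -46.

111010010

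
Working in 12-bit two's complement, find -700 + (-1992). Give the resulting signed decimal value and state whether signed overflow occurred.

1404; overflow

-700 → 110101000100
-1992 → 100000111000
  110101000100
+ 100000111000
= 010101111100  (discard carry-out 1)
Result 010101111100: MSB = 0 → value 1404.
Both addends are negative but the stored result is non-negative: signed overflow. The true value -700 + (-1992) = -2692 lies outside [-2048, 2047].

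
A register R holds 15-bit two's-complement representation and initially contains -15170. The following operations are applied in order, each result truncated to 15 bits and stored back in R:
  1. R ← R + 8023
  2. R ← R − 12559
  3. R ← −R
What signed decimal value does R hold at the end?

Start: R = -15170 = 100010010111110.
R = -15170 + 8023 = -7147 = 110010000010101
R = -7147 − 12559 = -19706; wraps to 13062 = 011001100000110
R = −(13062) = -13062 = 100110011111010

-13062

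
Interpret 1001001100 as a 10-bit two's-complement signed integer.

-436

MSB is 1, so the value is negative.
Invert: 0110110011. Add 1: 0110110100 = 436. So the value is −436.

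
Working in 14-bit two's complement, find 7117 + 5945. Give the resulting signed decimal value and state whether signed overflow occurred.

-3322; overflow

7117 → 01101111001101
5945 → 01011100111001
  01101111001101
+ 01011100111001
= 11001100000110
Result 11001100000110: MSB = 1 → 13062 − 16384 = -3322.
Both addends are non-negative but the stored result is negative: signed overflow. The true value 7117 + 5945 = 13062 lies outside [-8192, 8191].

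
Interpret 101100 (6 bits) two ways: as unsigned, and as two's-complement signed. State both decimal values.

unsigned = 44, signed = -20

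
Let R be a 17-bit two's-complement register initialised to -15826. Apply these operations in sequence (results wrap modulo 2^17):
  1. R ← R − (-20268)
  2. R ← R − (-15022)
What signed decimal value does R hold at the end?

Start: R = -15826 = 11100001000101110.
R = -15826 − (-20268) = 4442 = 00001000101011010
R = 4442 − (-15022) = 19464 = 00100110000001000

19464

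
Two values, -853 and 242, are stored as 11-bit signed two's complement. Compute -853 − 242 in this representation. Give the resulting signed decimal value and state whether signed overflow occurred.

-853 → 10010101011
242 → 00011110010
Subtract via negate-and-add: invert 00011110010 + 1 = 11100001110 (i.e. -242).
  10010101011
+ 11100001110
= 01110111001  (discard carry-out 1)
Result 01110111001: MSB = 0 → value 953.
Both addends (after negating the subtrahend) are negative but the stored result is non-negative: signed overflow. The true value -853 − 242 = -1095 lies outside [-1024, 1023].

953; overflow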